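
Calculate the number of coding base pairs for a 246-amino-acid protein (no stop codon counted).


Each amino acid = 1 codon = 3 bp
bp = 246 * 3 = 738 bp

738 bp


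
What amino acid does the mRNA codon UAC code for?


Standard genetic code lookup.
Codon UAC -> Tyr

Tyr


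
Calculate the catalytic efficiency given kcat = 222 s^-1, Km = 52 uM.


Catalytic efficiency = kcat / Km
= 222 / 52
= 4.2692 uM^-1*s^-1

4.2692 uM^-1*s^-1


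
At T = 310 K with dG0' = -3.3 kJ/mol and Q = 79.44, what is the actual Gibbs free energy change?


dG = dG0' + RT * ln(Q) / 1000
dG = -3.3 + 8.314 * 310 * ln(79.44) / 1000
dG = 7.9759 kJ/mol

7.9759 kJ/mol


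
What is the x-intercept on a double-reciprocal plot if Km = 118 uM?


x-intercept = -1/Km
= -1/118
= -0.0085 1/uM

-0.0085 1/uM


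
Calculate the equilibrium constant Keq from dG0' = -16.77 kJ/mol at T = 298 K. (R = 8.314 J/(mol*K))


Keq = exp(-dG0 * 1000 / (R * T))
Keq = exp(-(-16.77) * 1000 / (8.314 * 298))
Keq = 870.2004

870.2004


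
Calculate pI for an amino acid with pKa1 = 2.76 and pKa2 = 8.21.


pI = (pKa1 + pKa2) / 2
pI = (2.76 + 8.21) / 2
pI = 5.485

5.485


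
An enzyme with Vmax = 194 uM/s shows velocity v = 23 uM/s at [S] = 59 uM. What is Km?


Km = [S] * (Vmax - v) / v
Km = 59 * (194 - 23) / 23
Km = 438.6522 uM

438.6522 uM


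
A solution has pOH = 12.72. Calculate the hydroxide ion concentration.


[OH-] = 10^(-pOH)
[OH-] = 10^(-12.72)
[OH-] = 1.905e-13 M

1.905e-13 M


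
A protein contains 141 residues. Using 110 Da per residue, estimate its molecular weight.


MW = n_residues * 110 Da
MW = 141 * 110
MW = 15510 Da

15510 Da


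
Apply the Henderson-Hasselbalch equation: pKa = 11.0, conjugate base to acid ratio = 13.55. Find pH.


pH = pKa + log10([A-]/[HA])
pH = 11.0 + log10(13.55)
pH = 12.1319

12.1319


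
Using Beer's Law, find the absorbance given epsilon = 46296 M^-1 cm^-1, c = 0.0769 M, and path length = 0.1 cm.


A = epsilon * c * l
A = 46296 * 0.0769 * 0.1
A = 356.0162

356.0162


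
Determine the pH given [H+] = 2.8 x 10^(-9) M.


pH = -log10([H+])
pH = -log10(2.8 x 10^(-9))
pH = 8.5528

8.5528


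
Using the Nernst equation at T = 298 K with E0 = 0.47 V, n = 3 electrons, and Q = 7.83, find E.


E = E0 - (RT/nF) * ln(Q)
E = 0.47 - (8.314 * 298 / (3 * 96485)) * ln(7.83)
E = 0.4524 V

0.4524 V


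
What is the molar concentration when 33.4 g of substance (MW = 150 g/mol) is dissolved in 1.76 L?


C = (mass / MW) / volume
C = (33.4 / 150) / 1.76
C = 0.1265 M

0.1265 M


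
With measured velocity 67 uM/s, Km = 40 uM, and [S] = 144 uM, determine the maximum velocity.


Vmax = v * (Km + [S]) / [S]
Vmax = 67 * (40 + 144) / 144
Vmax = 85.6111 uM/s

85.6111 uM/s


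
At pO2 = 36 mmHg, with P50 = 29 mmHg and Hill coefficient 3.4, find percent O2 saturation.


Y = pO2^n / (P50^n + pO2^n)
Y = 36^3.4 / (29^3.4 + 36^3.4)
Y = 67.59%

67.59%


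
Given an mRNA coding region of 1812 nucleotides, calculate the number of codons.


codons = nucleotides / 3
codons = 1812 / 3 = 604

604


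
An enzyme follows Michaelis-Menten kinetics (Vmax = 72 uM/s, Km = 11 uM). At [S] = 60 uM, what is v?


v = Vmax * [S] / (Km + [S])
v = 72 * 60 / (11 + 60)
v = 60.8451 uM/s

60.8451 uM/s


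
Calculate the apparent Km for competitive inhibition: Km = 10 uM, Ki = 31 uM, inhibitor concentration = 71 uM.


Km_app = Km * (1 + [I]/Ki)
Km_app = 10 * (1 + 71/31)
Km_app = 32.9032 uM

32.9032 uM


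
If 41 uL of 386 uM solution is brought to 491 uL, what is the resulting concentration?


C2 = C1 * V1 / V2
C2 = 386 * 41 / 491
C2 = 32.2322 uM

32.2322 uM


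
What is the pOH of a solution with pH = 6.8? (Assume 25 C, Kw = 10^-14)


pOH = 14 - pH
pOH = 14 - 6.8
pOH = 7.2

7.2


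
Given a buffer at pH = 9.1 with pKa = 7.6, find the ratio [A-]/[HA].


[A-]/[HA] = 10^(pH - pKa)
= 10^(9.1 - 7.6)
= 31.6228

31.6228


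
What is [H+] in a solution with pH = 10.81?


[H+] = 10^(-pH)
[H+] = 10^(-10.81)
[H+] = 1.549e-11 M

1.549e-11 M


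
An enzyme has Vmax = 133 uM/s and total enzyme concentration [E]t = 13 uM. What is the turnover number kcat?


kcat = Vmax / [E]t
kcat = 133 / 13
kcat = 10.2308 s^-1

10.2308 s^-1


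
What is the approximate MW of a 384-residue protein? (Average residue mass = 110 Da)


MW = n_residues * 110 Da
MW = 384 * 110
MW = 42240 Da

42240 Da


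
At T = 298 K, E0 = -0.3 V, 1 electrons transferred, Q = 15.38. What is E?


E = E0 - (RT/nF) * ln(Q)
E = -0.3 - (8.314 * 298 / (1 * 96485)) * ln(15.38)
E = -0.3702 V

-0.3702 V


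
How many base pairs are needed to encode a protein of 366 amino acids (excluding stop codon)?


Each amino acid = 1 codon = 3 bp
bp = 366 * 3 = 1098 bp

1098 bp


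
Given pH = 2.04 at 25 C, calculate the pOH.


pOH = 14 - pH
pOH = 14 - 2.04
pOH = 11.96

11.96


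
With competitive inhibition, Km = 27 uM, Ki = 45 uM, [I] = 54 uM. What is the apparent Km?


Km_app = Km * (1 + [I]/Ki)
Km_app = 27 * (1 + 54/45)
Km_app = 59.4 uM

59.4 uM


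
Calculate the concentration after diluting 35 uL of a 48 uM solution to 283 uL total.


C2 = C1 * V1 / V2
C2 = 48 * 35 / 283
C2 = 5.9364 uM

5.9364 uM


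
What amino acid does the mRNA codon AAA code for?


Standard genetic code lookup.
Codon AAA -> Lys

Lys


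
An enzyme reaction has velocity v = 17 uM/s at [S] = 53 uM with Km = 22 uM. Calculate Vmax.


Vmax = v * (Km + [S]) / [S]
Vmax = 17 * (22 + 53) / 53
Vmax = 24.0566 uM/s

24.0566 uM/s


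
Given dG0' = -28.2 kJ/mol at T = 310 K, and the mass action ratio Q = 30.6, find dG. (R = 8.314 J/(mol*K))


dG = dG0' + RT * ln(Q) / 1000
dG = -28.2 + 8.314 * 310 * ln(30.6) / 1000
dG = -19.3829 kJ/mol

-19.3829 kJ/mol


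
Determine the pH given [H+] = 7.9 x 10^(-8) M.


pH = -log10([H+])
pH = -log10(7.9 x 10^(-8))
pH = 7.1024

7.1024


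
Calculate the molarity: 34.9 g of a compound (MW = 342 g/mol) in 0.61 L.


C = (mass / MW) / volume
C = (34.9 / 342) / 0.61
C = 0.1673 M

0.1673 M


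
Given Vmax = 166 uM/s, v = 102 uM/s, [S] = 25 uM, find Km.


Km = [S] * (Vmax - v) / v
Km = 25 * (166 - 102) / 102
Km = 15.6863 uM

15.6863 uM


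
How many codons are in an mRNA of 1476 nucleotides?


codons = nucleotides / 3
codons = 1476 / 3 = 492

492


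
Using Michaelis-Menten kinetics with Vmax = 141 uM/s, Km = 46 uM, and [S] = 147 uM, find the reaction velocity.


v = Vmax * [S] / (Km + [S])
v = 141 * 147 / (46 + 147)
v = 107.3938 uM/s

107.3938 uM/s


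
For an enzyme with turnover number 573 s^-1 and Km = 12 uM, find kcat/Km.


Catalytic efficiency = kcat / Km
= 573 / 12
= 47.75 uM^-1*s^-1

47.75 uM^-1*s^-1


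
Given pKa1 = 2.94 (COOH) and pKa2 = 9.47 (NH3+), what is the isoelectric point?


pI = (pKa1 + pKa2) / 2
pI = (2.94 + 9.47) / 2
pI = 6.205

6.205


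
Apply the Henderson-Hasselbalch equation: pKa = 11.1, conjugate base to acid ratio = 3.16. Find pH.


pH = pKa + log10([A-]/[HA])
pH = 11.1 + log10(3.16)
pH = 11.5997

11.5997


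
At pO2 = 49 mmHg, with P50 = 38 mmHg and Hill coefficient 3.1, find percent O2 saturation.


Y = pO2^n / (P50^n + pO2^n)
Y = 49^3.1 / (38^3.1 + 49^3.1)
Y = 68.74%

68.74%


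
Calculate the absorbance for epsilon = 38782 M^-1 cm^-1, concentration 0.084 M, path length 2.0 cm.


A = epsilon * c * l
A = 38782 * 0.084 * 2.0
A = 6515.376

6515.376


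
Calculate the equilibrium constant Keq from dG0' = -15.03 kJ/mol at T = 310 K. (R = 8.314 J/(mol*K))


Keq = exp(-dG0 * 1000 / (R * T))
Keq = exp(-(-15.03) * 1000 / (8.314 * 310))
Keq = 340.9016

340.9016


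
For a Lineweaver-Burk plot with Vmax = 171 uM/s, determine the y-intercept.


y-intercept = 1/Vmax
= 1/171
= 0.0058 s/uM

0.0058 s/uM


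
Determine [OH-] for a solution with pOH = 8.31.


[OH-] = 10^(-pOH)
[OH-] = 10^(-8.31)
[OH-] = 4.898e-09 M

4.898e-09 M


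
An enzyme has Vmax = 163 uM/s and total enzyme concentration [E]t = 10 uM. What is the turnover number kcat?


kcat = Vmax / [E]t
kcat = 163 / 10
kcat = 16.3 s^-1

16.3 s^-1


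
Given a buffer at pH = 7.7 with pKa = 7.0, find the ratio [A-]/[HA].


[A-]/[HA] = 10^(pH - pKa)
= 10^(7.7 - 7.0)
= 5.0119

5.0119


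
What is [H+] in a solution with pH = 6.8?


[H+] = 10^(-pH)
[H+] = 10^(-6.8)
[H+] = 1.585e-07 M

1.585e-07 M


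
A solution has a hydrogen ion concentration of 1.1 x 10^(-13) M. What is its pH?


pH = -log10([H+])
pH = -log10(1.1 x 10^(-13))
pH = 12.9586

12.9586


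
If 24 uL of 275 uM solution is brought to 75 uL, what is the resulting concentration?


C2 = C1 * V1 / V2
C2 = 275 * 24 / 75
C2 = 88.0 uM

88.0 uM


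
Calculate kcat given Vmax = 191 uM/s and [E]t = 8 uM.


kcat = Vmax / [E]t
kcat = 191 / 8
kcat = 23.875 s^-1

23.875 s^-1


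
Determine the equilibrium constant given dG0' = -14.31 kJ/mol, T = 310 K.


Keq = exp(-dG0 * 1000 / (R * T))
Keq = exp(-(-14.31) * 1000 / (8.314 * 310))
Keq = 257.8134

257.8134


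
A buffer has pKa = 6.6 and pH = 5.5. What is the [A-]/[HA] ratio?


[A-]/[HA] = 10^(pH - pKa)
= 10^(5.5 - 6.6)
= 0.0794

0.0794


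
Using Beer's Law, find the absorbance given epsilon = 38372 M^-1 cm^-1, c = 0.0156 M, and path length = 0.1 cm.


A = epsilon * c * l
A = 38372 * 0.0156 * 0.1
A = 59.8603

59.8603


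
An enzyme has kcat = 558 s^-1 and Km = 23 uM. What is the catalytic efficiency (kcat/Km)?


Catalytic efficiency = kcat / Km
= 558 / 23
= 24.2609 uM^-1*s^-1

24.2609 uM^-1*s^-1


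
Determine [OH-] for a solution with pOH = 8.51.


[OH-] = 10^(-pOH)
[OH-] = 10^(-8.51)
[OH-] = 3.090e-09 M

3.090e-09 M


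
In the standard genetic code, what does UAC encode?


Standard genetic code lookup.
Codon UAC -> Tyr

Tyr


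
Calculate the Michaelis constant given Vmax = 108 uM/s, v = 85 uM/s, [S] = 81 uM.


Km = [S] * (Vmax - v) / v
Km = 81 * (108 - 85) / 85
Km = 21.9176 uM

21.9176 uM


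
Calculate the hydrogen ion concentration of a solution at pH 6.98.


[H+] = 10^(-pH)
[H+] = 10^(-6.98)
[H+] = 1.047e-07 M

1.047e-07 M


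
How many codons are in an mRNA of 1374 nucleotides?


codons = nucleotides / 3
codons = 1374 / 3 = 458

458


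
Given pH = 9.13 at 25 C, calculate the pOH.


pOH = 14 - pH
pOH = 14 - 9.13
pOH = 4.87

4.87


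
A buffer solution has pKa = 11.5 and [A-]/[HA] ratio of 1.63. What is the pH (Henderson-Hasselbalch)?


pH = pKa + log10([A-]/[HA])
pH = 11.5 + log10(1.63)
pH = 11.7122

11.7122


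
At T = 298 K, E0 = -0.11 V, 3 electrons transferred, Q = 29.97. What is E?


E = E0 - (RT/nF) * ln(Q)
E = -0.11 - (8.314 * 298 / (3 * 96485)) * ln(29.97)
E = -0.1391 V

-0.1391 V


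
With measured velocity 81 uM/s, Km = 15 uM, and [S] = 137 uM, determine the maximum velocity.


Vmax = v * (Km + [S]) / [S]
Vmax = 81 * (15 + 137) / 137
Vmax = 89.8686 uM/s

89.8686 uM/s


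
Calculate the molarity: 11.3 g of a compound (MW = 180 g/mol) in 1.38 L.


C = (mass / MW) / volume
C = (11.3 / 180) / 1.38
C = 0.0455 M

0.0455 M


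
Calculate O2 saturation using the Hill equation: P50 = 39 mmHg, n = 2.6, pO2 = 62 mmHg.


Y = pO2^n / (P50^n + pO2^n)
Y = 62^2.6 / (39^2.6 + 62^2.6)
Y = 76.95%

76.95%


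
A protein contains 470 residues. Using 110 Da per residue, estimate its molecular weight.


MW = n_residues * 110 Da
MW = 470 * 110
MW = 51700 Da

51700 Da


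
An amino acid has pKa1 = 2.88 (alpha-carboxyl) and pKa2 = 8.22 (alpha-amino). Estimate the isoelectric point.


pI = (pKa1 + pKa2) / 2
pI = (2.88 + 8.22) / 2
pI = 5.55

5.55


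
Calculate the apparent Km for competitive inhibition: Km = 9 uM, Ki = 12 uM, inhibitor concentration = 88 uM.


Km_app = Km * (1 + [I]/Ki)
Km_app = 9 * (1 + 88/12)
Km_app = 75.0 uM

75.0 uM


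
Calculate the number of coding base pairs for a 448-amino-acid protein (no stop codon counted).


Each amino acid = 1 codon = 3 bp
bp = 448 * 3 = 1344 bp

1344 bp


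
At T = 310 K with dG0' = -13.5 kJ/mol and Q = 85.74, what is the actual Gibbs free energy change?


dG = dG0' + RT * ln(Q) / 1000
dG = -13.5 + 8.314 * 310 * ln(85.74) / 1000
dG = -2.0274 kJ/mol

-2.0274 kJ/mol


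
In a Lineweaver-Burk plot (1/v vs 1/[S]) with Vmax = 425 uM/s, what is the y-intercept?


y-intercept = 1/Vmax
= 1/425
= 0.0024 s/uM

0.0024 s/uM


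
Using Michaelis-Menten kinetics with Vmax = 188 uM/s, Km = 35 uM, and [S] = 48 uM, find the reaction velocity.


v = Vmax * [S] / (Km + [S])
v = 188 * 48 / (35 + 48)
v = 108.7229 uM/s

108.7229 uM/s


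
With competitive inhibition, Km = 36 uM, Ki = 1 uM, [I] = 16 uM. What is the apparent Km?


Km_app = Km * (1 + [I]/Ki)
Km_app = 36 * (1 + 16/1)
Km_app = 612.0 uM

612.0 uM


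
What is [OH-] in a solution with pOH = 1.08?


[OH-] = 10^(-pOH)
[OH-] = 10^(-1.08)
[OH-] = 0.0832 M

0.0832 M


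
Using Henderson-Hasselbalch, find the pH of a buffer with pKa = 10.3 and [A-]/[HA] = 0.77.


pH = pKa + log10([A-]/[HA])
pH = 10.3 + log10(0.77)
pH = 10.1865

10.1865


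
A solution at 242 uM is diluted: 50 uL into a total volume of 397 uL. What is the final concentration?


C2 = C1 * V1 / V2
C2 = 242 * 50 / 397
C2 = 30.4786 uM

30.4786 uM


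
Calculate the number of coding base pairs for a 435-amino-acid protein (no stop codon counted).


Each amino acid = 1 codon = 3 bp
bp = 435 * 3 = 1305 bp

1305 bp


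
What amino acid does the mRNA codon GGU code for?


Standard genetic code lookup.
Codon GGU -> Gly

Gly


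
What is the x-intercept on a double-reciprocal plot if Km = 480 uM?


x-intercept = -1/Km
= -1/480
= -0.0021 1/uM

-0.0021 1/uM


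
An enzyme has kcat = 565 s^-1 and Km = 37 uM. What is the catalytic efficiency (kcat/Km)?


Catalytic efficiency = kcat / Km
= 565 / 37
= 15.2703 uM^-1*s^-1

15.2703 uM^-1*s^-1


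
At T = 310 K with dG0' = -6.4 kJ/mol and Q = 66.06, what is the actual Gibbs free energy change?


dG = dG0' + RT * ln(Q) / 1000
dG = -6.4 + 8.314 * 310 * ln(66.06) / 1000
dG = 4.4005 kJ/mol

4.4005 kJ/mol


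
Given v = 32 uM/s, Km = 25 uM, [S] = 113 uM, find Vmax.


Vmax = v * (Km + [S]) / [S]
Vmax = 32 * (25 + 113) / 113
Vmax = 39.0796 uM/s

39.0796 uM/s


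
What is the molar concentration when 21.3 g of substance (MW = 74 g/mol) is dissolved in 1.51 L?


C = (mass / MW) / volume
C = (21.3 / 74) / 1.51
C = 0.1906 M

0.1906 M


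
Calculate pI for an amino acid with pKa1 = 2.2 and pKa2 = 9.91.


pI = (pKa1 + pKa2) / 2
pI = (2.2 + 9.91) / 2
pI = 6.055

6.055


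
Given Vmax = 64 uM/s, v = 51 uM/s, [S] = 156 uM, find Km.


Km = [S] * (Vmax - v) / v
Km = 156 * (64 - 51) / 51
Km = 39.7647 uM

39.7647 uM


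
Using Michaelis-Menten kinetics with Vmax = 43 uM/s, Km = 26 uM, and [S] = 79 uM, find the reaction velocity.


v = Vmax * [S] / (Km + [S])
v = 43 * 79 / (26 + 79)
v = 32.3524 uM/s

32.3524 uM/s


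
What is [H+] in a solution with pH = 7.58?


[H+] = 10^(-pH)
[H+] = 10^(-7.58)
[H+] = 2.630e-08 M

2.630e-08 M


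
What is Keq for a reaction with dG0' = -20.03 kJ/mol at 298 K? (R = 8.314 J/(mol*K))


Keq = exp(-dG0 * 1000 / (R * T))
Keq = exp(-(-20.03) * 1000 / (8.314 * 298))
Keq = 3243.8881

3243.8881


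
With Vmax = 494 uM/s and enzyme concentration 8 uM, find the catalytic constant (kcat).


kcat = Vmax / [E]t
kcat = 494 / 8
kcat = 61.75 s^-1

61.75 s^-1


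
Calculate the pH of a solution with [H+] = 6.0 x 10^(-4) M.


pH = -log10([H+])
pH = -log10(6.0 x 10^(-4))
pH = 3.2218

3.2218


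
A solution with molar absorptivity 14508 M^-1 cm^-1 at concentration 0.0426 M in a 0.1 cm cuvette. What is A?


A = epsilon * c * l
A = 14508 * 0.0426 * 0.1
A = 61.8041

61.8041


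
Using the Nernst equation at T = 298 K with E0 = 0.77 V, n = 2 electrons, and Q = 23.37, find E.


E = E0 - (RT/nF) * ln(Q)
E = 0.77 - (8.314 * 298 / (2 * 96485)) * ln(23.37)
E = 0.7295 V

0.7295 V


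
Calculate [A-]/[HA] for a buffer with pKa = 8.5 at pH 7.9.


[A-]/[HA] = 10^(pH - pKa)
= 10^(7.9 - 8.5)
= 0.2512

0.2512


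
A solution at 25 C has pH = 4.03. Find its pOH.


pOH = 14 - pH
pOH = 14 - 4.03
pOH = 9.97

9.97


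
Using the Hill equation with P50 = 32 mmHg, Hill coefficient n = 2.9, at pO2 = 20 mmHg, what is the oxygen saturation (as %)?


Y = pO2^n / (P50^n + pO2^n)
Y = 20^2.9 / (32^2.9 + 20^2.9)
Y = 20.38%

20.38%


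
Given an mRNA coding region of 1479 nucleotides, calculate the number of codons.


codons = nucleotides / 3
codons = 1479 / 3 = 493

493


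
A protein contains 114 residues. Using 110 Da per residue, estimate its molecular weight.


MW = n_residues * 110 Da
MW = 114 * 110
MW = 12540 Da

12540 Da


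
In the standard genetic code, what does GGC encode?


Standard genetic code lookup.
Codon GGC -> Gly

Gly


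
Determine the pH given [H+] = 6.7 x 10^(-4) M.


pH = -log10([H+])
pH = -log10(6.7 x 10^(-4))
pH = 3.1739

3.1739


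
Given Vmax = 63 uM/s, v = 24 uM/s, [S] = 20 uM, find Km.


Km = [S] * (Vmax - v) / v
Km = 20 * (63 - 24) / 24
Km = 32.5 uM

32.5 uM


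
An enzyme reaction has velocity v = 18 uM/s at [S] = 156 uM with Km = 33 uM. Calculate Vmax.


Vmax = v * (Km + [S]) / [S]
Vmax = 18 * (33 + 156) / 156
Vmax = 21.8077 uM/s

21.8077 uM/s


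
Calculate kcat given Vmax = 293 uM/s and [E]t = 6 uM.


kcat = Vmax / [E]t
kcat = 293 / 6
kcat = 48.8333 s^-1

48.8333 s^-1


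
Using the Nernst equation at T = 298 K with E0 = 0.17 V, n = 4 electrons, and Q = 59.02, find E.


E = E0 - (RT/nF) * ln(Q)
E = 0.17 - (8.314 * 298 / (4 * 96485)) * ln(59.02)
E = 0.1438 V

0.1438 V


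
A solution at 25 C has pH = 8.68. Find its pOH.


pOH = 14 - pH
pOH = 14 - 8.68
pOH = 5.32

5.32


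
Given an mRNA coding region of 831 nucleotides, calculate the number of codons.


codons = nucleotides / 3
codons = 831 / 3 = 277

277


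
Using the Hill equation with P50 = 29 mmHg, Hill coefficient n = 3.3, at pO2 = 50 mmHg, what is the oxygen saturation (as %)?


Y = pO2^n / (P50^n + pO2^n)
Y = 50^3.3 / (29^3.3 + 50^3.3)
Y = 85.79%

85.79%


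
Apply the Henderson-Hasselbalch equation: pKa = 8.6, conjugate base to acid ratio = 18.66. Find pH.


pH = pKa + log10([A-]/[HA])
pH = 8.6 + log10(18.66)
pH = 9.8709

9.8709


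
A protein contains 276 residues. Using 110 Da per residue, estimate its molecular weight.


MW = n_residues * 110 Da
MW = 276 * 110
MW = 30360 Da

30360 Da


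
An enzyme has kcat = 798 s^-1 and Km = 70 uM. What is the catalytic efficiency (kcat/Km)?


Catalytic efficiency = kcat / Km
= 798 / 70
= 11.4 uM^-1*s^-1

11.4 uM^-1*s^-1


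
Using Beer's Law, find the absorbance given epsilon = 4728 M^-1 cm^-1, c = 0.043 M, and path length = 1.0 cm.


A = epsilon * c * l
A = 4728 * 0.043 * 1.0
A = 203.304

203.304


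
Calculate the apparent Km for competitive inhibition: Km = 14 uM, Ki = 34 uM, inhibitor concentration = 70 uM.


Km_app = Km * (1 + [I]/Ki)
Km_app = 14 * (1 + 70/34)
Km_app = 42.8235 uM

42.8235 uM


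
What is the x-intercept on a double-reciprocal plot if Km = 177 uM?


x-intercept = -1/Km
= -1/177
= -0.0056 1/uM

-0.0056 1/uM


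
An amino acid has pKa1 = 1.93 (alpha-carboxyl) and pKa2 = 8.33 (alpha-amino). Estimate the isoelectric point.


pI = (pKa1 + pKa2) / 2
pI = (1.93 + 8.33) / 2
pI = 5.13

5.13


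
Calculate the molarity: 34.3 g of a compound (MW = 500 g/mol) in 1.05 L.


C = (mass / MW) / volume
C = (34.3 / 500) / 1.05
C = 0.0653 M

0.0653 M


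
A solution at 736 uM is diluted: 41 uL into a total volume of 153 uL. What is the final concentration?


C2 = C1 * V1 / V2
C2 = 736 * 41 / 153
C2 = 197.2288 uM

197.2288 uM


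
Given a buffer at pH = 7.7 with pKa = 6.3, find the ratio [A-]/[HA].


[A-]/[HA] = 10^(pH - pKa)
= 10^(7.7 - 6.3)
= 25.1189

25.1189


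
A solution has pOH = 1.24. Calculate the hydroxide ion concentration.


[OH-] = 10^(-pOH)
[OH-] = 10^(-1.24)
[OH-] = 0.0575 M

0.0575 M


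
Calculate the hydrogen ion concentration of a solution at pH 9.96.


[H+] = 10^(-pH)
[H+] = 10^(-9.96)
[H+] = 1.096e-10 M

1.096e-10 M


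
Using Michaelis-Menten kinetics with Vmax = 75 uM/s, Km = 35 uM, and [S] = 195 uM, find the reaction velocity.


v = Vmax * [S] / (Km + [S])
v = 75 * 195 / (35 + 195)
v = 63.587 uM/s

63.587 uM/s


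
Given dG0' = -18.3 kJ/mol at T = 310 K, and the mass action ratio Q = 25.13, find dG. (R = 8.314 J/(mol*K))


dG = dG0' + RT * ln(Q) / 1000
dG = -18.3 + 8.314 * 310 * ln(25.13) / 1000
dG = -9.9905 kJ/mol

-9.9905 kJ/mol


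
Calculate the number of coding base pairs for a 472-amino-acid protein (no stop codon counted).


Each amino acid = 1 codon = 3 bp
bp = 472 * 3 = 1416 bp

1416 bp


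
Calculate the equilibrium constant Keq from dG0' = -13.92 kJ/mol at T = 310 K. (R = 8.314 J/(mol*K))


Keq = exp(-dG0 * 1000 / (R * T))
Keq = exp(-(-13.92) * 1000 / (8.314 * 310))
Keq = 221.6096

221.6096


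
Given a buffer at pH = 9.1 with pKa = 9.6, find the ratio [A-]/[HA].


[A-]/[HA] = 10^(pH - pKa)
= 10^(9.1 - 9.6)
= 0.3162

0.3162


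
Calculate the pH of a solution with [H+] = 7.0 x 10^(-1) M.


pH = -log10([H+])
pH = -log10(7.0 x 10^(-1))
pH = 0.1549

0.1549


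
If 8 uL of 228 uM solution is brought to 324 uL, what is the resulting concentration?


C2 = C1 * V1 / V2
C2 = 228 * 8 / 324
C2 = 5.6296 uM

5.6296 uM


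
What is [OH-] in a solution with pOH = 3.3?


[OH-] = 10^(-pOH)
[OH-] = 10^(-3.3)
[OH-] = 5.012e-04 M

5.012e-04 M


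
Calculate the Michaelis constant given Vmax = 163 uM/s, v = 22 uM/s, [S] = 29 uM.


Km = [S] * (Vmax - v) / v
Km = 29 * (163 - 22) / 22
Km = 185.8636 uM

185.8636 uM


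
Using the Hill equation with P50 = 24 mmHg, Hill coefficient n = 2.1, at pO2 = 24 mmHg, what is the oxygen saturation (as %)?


Y = pO2^n / (P50^n + pO2^n)
Y = 24^2.1 / (24^2.1 + 24^2.1)
Y = 50.0%

50.0%


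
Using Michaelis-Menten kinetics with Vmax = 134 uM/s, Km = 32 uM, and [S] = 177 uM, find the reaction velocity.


v = Vmax * [S] / (Km + [S])
v = 134 * 177 / (32 + 177)
v = 113.4833 uM/s

113.4833 uM/s


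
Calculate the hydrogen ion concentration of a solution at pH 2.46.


[H+] = 10^(-pH)
[H+] = 10^(-2.46)
[H+] = 0.0035 M

0.0035 M


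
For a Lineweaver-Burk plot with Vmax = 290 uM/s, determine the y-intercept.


y-intercept = 1/Vmax
= 1/290
= 0.0034 s/uM

0.0034 s/uM


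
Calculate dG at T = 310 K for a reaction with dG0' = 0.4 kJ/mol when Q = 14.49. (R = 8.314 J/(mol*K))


dG = dG0' + RT * ln(Q) / 1000
dG = 0.4 + 8.314 * 310 * ln(14.49) / 1000
dG = 7.2904 kJ/mol

7.2904 kJ/mol


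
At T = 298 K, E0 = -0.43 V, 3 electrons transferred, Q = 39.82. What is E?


E = E0 - (RT/nF) * ln(Q)
E = -0.43 - (8.314 * 298 / (3 * 96485)) * ln(39.82)
E = -0.4615 V

-0.4615 V


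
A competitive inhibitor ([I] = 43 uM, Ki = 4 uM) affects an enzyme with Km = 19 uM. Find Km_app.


Km_app = Km * (1 + [I]/Ki)
Km_app = 19 * (1 + 43/4)
Km_app = 223.25 uM

223.25 uM


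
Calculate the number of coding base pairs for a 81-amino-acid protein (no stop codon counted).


Each amino acid = 1 codon = 3 bp
bp = 81 * 3 = 243 bp

243 bp


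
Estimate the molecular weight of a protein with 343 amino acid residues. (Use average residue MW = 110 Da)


MW = n_residues * 110 Da
MW = 343 * 110
MW = 37730 Da

37730 Da


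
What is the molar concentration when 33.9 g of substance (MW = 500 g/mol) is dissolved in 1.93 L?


C = (mass / MW) / volume
C = (33.9 / 500) / 1.93
C = 0.0351 M

0.0351 M


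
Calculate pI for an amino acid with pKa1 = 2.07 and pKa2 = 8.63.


pI = (pKa1 + pKa2) / 2
pI = (2.07 + 8.63) / 2
pI = 5.35

5.35


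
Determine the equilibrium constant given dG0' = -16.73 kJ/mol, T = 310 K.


Keq = exp(-dG0 * 1000 / (R * T))
Keq = exp(-(-16.73) * 1000 / (8.314 * 310))
Keq = 659.3065

659.3065


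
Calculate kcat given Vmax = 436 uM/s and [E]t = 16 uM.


kcat = Vmax / [E]t
kcat = 436 / 16
kcat = 27.25 s^-1

27.25 s^-1


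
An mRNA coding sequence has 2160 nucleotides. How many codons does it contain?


codons = nucleotides / 3
codons = 2160 / 3 = 720

720


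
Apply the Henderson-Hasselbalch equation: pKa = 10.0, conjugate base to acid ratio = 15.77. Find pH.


pH = pKa + log10([A-]/[HA])
pH = 10.0 + log10(15.77)
pH = 11.1978

11.1978


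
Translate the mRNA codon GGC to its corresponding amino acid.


Standard genetic code lookup.
Codon GGC -> Gly

Gly


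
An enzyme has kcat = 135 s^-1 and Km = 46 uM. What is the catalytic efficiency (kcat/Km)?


Catalytic efficiency = kcat / Km
= 135 / 46
= 2.9348 uM^-1*s^-1

2.9348 uM^-1*s^-1


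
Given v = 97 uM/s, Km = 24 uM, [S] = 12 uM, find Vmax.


Vmax = v * (Km + [S]) / [S]
Vmax = 97 * (24 + 12) / 12
Vmax = 291.0 uM/s

291.0 uM/s


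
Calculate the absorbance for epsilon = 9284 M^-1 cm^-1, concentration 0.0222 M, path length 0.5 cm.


A = epsilon * c * l
A = 9284 * 0.0222 * 0.5
A = 103.0524

103.0524


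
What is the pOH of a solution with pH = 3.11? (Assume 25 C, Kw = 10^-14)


pOH = 14 - pH
pOH = 14 - 3.11
pOH = 10.89

10.89


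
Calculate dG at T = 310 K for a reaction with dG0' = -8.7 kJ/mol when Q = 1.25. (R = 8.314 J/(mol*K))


dG = dG0' + RT * ln(Q) / 1000
dG = -8.7 + 8.314 * 310 * ln(1.25) / 1000
dG = -8.1249 kJ/mol

-8.1249 kJ/mol


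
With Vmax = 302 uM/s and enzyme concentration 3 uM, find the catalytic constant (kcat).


kcat = Vmax / [E]t
kcat = 302 / 3
kcat = 100.6667 s^-1

100.6667 s^-1


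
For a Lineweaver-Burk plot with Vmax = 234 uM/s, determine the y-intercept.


y-intercept = 1/Vmax
= 1/234
= 0.0043 s/uM

0.0043 s/uM


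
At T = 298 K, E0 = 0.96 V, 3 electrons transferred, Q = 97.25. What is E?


E = E0 - (RT/nF) * ln(Q)
E = 0.96 - (8.314 * 298 / (3 * 96485)) * ln(97.25)
E = 0.9208 V

0.9208 V


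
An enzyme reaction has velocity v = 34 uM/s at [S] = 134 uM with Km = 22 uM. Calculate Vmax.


Vmax = v * (Km + [S]) / [S]
Vmax = 34 * (22 + 134) / 134
Vmax = 39.5821 uM/s

39.5821 uM/s


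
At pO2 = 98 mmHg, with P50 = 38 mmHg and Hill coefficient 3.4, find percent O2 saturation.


Y = pO2^n / (P50^n + pO2^n)
Y = 98^3.4 / (38^3.4 + 98^3.4)
Y = 96.16%

96.16%


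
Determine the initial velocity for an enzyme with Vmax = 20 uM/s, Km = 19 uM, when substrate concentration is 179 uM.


v = Vmax * [S] / (Km + [S])
v = 20 * 179 / (19 + 179)
v = 18.0808 uM/s

18.0808 uM/s


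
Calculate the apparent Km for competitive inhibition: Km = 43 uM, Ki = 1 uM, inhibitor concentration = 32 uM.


Km_app = Km * (1 + [I]/Ki)
Km_app = 43 * (1 + 32/1)
Km_app = 1419.0 uM

1419.0 uM


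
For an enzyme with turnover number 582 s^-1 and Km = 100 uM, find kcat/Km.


Catalytic efficiency = kcat / Km
= 582 / 100
= 5.82 uM^-1*s^-1

5.82 uM^-1*s^-1


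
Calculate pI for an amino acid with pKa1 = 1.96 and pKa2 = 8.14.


pI = (pKa1 + pKa2) / 2
pI = (1.96 + 8.14) / 2
pI = 5.05

5.05


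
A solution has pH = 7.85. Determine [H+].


[H+] = 10^(-pH)
[H+] = 10^(-7.85)
[H+] = 1.413e-08 M

1.413e-08 M


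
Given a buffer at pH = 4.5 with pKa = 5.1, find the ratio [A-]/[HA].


[A-]/[HA] = 10^(pH - pKa)
= 10^(4.5 - 5.1)
= 0.2512

0.2512


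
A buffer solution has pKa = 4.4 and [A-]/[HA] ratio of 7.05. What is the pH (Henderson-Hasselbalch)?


pH = pKa + log10([A-]/[HA])
pH = 4.4 + log10(7.05)
pH = 5.2482

5.2482


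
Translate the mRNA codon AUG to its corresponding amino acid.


Standard genetic code lookup.
Codon AUG -> Met (start)

Met (start)


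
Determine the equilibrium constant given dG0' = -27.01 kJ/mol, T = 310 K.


Keq = exp(-dG0 * 1000 / (R * T))
Keq = exp(-(-27.01) * 1000 / (8.314 * 310))
Keq = 35589.1822

35589.1822


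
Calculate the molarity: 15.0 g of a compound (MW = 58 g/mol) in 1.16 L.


C = (mass / MW) / volume
C = (15.0 / 58) / 1.16
C = 0.2229 M

0.2229 M


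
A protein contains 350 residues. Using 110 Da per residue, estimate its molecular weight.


MW = n_residues * 110 Da
MW = 350 * 110
MW = 38500 Da

38500 Da


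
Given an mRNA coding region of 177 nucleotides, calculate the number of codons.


codons = nucleotides / 3
codons = 177 / 3 = 59

59


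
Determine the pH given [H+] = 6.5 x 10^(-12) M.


pH = -log10([H+])
pH = -log10(6.5 x 10^(-12))
pH = 11.1871

11.1871


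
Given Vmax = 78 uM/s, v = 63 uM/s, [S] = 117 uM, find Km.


Km = [S] * (Vmax - v) / v
Km = 117 * (78 - 63) / 63
Km = 27.8571 uM

27.8571 uM


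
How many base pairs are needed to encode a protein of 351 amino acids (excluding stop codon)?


Each amino acid = 1 codon = 3 bp
bp = 351 * 3 = 1053 bp

1053 bp


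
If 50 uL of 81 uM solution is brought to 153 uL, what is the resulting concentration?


C2 = C1 * V1 / V2
C2 = 81 * 50 / 153
C2 = 26.4706 uM

26.4706 uM


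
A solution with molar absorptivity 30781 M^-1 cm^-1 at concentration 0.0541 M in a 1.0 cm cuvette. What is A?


A = epsilon * c * l
A = 30781 * 0.0541 * 1.0
A = 1665.2521

1665.2521


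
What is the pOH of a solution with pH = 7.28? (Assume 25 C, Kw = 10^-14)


pOH = 14 - pH
pOH = 14 - 7.28
pOH = 6.72

6.72


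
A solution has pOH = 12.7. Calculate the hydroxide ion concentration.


[OH-] = 10^(-pOH)
[OH-] = 10^(-12.7)
[OH-] = 1.995e-13 M

1.995e-13 M


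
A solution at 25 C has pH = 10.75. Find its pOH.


pOH = 14 - pH
pOH = 14 - 10.75
pOH = 3.25

3.25


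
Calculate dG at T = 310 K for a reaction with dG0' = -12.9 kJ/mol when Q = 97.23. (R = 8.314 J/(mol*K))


dG = dG0' + RT * ln(Q) / 1000
dG = -12.9 + 8.314 * 310 * ln(97.23) / 1000
dG = -1.1033 kJ/mol

-1.1033 kJ/mol


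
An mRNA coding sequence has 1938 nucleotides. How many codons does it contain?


codons = nucleotides / 3
codons = 1938 / 3 = 646

646


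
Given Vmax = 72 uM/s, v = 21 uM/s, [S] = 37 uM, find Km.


Km = [S] * (Vmax - v) / v
Km = 37 * (72 - 21) / 21
Km = 89.8571 uM

89.8571 uM


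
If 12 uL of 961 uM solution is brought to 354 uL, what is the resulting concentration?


C2 = C1 * V1 / V2
C2 = 961 * 12 / 354
C2 = 32.5763 uM

32.5763 uM


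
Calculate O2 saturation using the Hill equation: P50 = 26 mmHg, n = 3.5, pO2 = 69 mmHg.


Y = pO2^n / (P50^n + pO2^n)
Y = 69^3.5 / (26^3.5 + 69^3.5)
Y = 96.82%

96.82%


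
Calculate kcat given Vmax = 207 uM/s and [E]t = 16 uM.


kcat = Vmax / [E]t
kcat = 207 / 16
kcat = 12.9375 s^-1

12.9375 s^-1


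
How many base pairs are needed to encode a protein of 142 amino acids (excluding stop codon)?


Each amino acid = 1 codon = 3 bp
bp = 142 * 3 = 426 bp

426 bp


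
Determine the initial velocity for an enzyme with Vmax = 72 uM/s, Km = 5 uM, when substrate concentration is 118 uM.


v = Vmax * [S] / (Km + [S])
v = 72 * 118 / (5 + 118)
v = 69.0732 uM/s

69.0732 uM/s


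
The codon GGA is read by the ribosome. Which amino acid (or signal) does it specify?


Standard genetic code lookup.
Codon GGA -> Gly

Gly


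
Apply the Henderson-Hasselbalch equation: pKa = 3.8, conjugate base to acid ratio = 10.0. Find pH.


pH = pKa + log10([A-]/[HA])
pH = 3.8 + log10(10.0)
pH = 4.8

4.8


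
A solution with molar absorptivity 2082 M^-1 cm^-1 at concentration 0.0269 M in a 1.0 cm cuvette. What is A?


A = epsilon * c * l
A = 2082 * 0.0269 * 1.0
A = 56.0058

56.0058


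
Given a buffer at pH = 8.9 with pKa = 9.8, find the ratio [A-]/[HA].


[A-]/[HA] = 10^(pH - pKa)
= 10^(8.9 - 9.8)
= 0.1259

0.1259


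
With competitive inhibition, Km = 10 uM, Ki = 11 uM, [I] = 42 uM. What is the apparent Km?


Km_app = Km * (1 + [I]/Ki)
Km_app = 10 * (1 + 42/11)
Km_app = 48.1818 uM

48.1818 uM


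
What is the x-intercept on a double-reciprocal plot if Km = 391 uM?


x-intercept = -1/Km
= -1/391
= -0.0026 1/uM

-0.0026 1/uM


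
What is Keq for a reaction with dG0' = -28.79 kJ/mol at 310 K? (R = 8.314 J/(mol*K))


Keq = exp(-dG0 * 1000 / (R * T))
Keq = exp(-(-28.79) * 1000 / (8.314 * 310))
Keq = 70999.7426

70999.7426


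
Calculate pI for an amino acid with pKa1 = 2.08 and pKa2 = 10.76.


pI = (pKa1 + pKa2) / 2
pI = (2.08 + 10.76) / 2
pI = 6.42

6.42


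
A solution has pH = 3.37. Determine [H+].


[H+] = 10^(-pH)
[H+] = 10^(-3.37)
[H+] = 4.266e-04 M

4.266e-04 M


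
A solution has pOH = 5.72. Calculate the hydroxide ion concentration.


[OH-] = 10^(-pOH)
[OH-] = 10^(-5.72)
[OH-] = 1.905e-06 M

1.905e-06 M


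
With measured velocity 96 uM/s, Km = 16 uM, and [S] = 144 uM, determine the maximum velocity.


Vmax = v * (Km + [S]) / [S]
Vmax = 96 * (16 + 144) / 144
Vmax = 106.6667 uM/s

106.6667 uM/s


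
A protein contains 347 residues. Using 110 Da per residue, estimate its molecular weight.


MW = n_residues * 110 Da
MW = 347 * 110
MW = 38170 Da

38170 Da


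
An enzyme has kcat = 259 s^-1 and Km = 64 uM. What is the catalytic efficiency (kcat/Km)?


Catalytic efficiency = kcat / Km
= 259 / 64
= 4.0469 uM^-1*s^-1

4.0469 uM^-1*s^-1


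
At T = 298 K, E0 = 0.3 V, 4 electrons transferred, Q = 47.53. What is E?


E = E0 - (RT/nF) * ln(Q)
E = 0.3 - (8.314 * 298 / (4 * 96485)) * ln(47.53)
E = 0.2752 V

0.2752 V


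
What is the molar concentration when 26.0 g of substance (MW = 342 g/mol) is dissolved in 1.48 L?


C = (mass / MW) / volume
C = (26.0 / 342) / 1.48
C = 0.0514 M

0.0514 M


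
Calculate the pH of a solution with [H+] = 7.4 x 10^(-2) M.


pH = -log10([H+])
pH = -log10(7.4 x 10^(-2))
pH = 1.1308

1.1308


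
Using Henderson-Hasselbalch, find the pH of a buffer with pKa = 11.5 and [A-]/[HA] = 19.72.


pH = pKa + log10([A-]/[HA])
pH = 11.5 + log10(19.72)
pH = 12.7949

12.7949


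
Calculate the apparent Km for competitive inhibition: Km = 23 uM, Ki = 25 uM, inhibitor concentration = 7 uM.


Km_app = Km * (1 + [I]/Ki)
Km_app = 23 * (1 + 7/25)
Km_app = 29.44 uM

29.44 uM


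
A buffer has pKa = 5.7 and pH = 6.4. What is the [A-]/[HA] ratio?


[A-]/[HA] = 10^(pH - pKa)
= 10^(6.4 - 5.7)
= 5.0119

5.0119


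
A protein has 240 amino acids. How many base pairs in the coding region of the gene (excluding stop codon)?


Each amino acid = 1 codon = 3 bp
bp = 240 * 3 = 720 bp

720 bp


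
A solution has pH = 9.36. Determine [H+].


[H+] = 10^(-pH)
[H+] = 10^(-9.36)
[H+] = 4.365e-10 M

4.365e-10 M


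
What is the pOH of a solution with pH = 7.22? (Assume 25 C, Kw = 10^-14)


pOH = 14 - pH
pOH = 14 - 7.22
pOH = 6.78

6.78


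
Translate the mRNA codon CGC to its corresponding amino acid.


Standard genetic code lookup.
Codon CGC -> Arg

Arg


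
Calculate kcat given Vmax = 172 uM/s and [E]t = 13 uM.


kcat = Vmax / [E]t
kcat = 172 / 13
kcat = 13.2308 s^-1

13.2308 s^-1


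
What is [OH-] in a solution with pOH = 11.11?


[OH-] = 10^(-pOH)
[OH-] = 10^(-11.11)
[OH-] = 7.762e-12 M

7.762e-12 M


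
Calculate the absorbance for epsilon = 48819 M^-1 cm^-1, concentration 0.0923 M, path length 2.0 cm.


A = epsilon * c * l
A = 48819 * 0.0923 * 2.0
A = 9011.9874

9011.9874


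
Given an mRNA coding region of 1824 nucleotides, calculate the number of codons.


codons = nucleotides / 3
codons = 1824 / 3 = 608

608


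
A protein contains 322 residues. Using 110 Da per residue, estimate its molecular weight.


MW = n_residues * 110 Da
MW = 322 * 110
MW = 35420 Da

35420 Da


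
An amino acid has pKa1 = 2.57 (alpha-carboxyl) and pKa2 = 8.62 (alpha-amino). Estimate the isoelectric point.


pI = (pKa1 + pKa2) / 2
pI = (2.57 + 8.62) / 2
pI = 5.595

5.595


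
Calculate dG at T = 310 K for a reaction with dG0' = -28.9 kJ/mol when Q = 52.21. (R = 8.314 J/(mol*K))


dG = dG0' + RT * ln(Q) / 1000
dG = -28.9 + 8.314 * 310 * ln(52.21) / 1000
dG = -18.7059 kJ/mol

-18.7059 kJ/mol


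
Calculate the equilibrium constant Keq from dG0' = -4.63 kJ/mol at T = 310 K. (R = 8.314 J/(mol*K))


Keq = exp(-dG0 * 1000 / (R * T))
Keq = exp(-(-4.63) * 1000 / (8.314 * 310))
Keq = 6.0281

6.0281


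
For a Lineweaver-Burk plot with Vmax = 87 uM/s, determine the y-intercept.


y-intercept = 1/Vmax
= 1/87
= 0.0115 s/uM

0.0115 s/uM


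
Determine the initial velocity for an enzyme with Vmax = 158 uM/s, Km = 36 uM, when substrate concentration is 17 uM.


v = Vmax * [S] / (Km + [S])
v = 158 * 17 / (36 + 17)
v = 50.6792 uM/s

50.6792 uM/s


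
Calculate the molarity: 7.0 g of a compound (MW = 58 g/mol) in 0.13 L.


C = (mass / MW) / volume
C = (7.0 / 58) / 0.13
C = 0.9284 M

0.9284 M


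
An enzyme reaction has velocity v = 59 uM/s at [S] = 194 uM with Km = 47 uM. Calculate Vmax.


Vmax = v * (Km + [S]) / [S]
Vmax = 59 * (47 + 194) / 194
Vmax = 73.2938 uM/s

73.2938 uM/s


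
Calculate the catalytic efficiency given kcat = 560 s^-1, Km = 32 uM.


Catalytic efficiency = kcat / Km
= 560 / 32
= 17.5 uM^-1*s^-1

17.5 uM^-1*s^-1


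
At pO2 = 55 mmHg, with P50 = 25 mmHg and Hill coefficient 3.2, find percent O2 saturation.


Y = pO2^n / (P50^n + pO2^n)
Y = 55^3.2 / (25^3.2 + 55^3.2)
Y = 92.57%

92.57%


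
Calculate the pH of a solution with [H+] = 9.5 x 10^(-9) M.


pH = -log10([H+])
pH = -log10(9.5 x 10^(-9))
pH = 8.0223

8.0223


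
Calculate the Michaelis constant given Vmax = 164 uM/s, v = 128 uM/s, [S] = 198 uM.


Km = [S] * (Vmax - v) / v
Km = 198 * (164 - 128) / 128
Km = 55.6875 uM

55.6875 uM


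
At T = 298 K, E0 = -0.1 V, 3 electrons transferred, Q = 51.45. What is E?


E = E0 - (RT/nF) * ln(Q)
E = -0.1 - (8.314 * 298 / (3 * 96485)) * ln(51.45)
E = -0.1337 V

-0.1337 V


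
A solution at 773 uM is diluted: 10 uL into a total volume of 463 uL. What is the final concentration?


C2 = C1 * V1 / V2
C2 = 773 * 10 / 463
C2 = 16.6955 uM

16.6955 uM


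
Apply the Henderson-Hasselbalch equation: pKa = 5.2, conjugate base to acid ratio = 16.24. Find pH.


pH = pKa + log10([A-]/[HA])
pH = 5.2 + log10(16.24)
pH = 6.4106

6.4106


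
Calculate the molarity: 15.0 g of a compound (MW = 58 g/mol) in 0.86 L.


C = (mass / MW) / volume
C = (15.0 / 58) / 0.86
C = 0.3007 M

0.3007 M


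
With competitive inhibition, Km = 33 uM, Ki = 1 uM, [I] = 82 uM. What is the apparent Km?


Km_app = Km * (1 + [I]/Ki)
Km_app = 33 * (1 + 82/1)
Km_app = 2739.0 uM

2739.0 uM


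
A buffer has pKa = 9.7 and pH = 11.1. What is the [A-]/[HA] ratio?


[A-]/[HA] = 10^(pH - pKa)
= 10^(11.1 - 9.7)
= 25.1189

25.1189


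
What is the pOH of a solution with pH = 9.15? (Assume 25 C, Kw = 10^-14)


pOH = 14 - pH
pOH = 14 - 9.15
pOH = 4.85

4.85


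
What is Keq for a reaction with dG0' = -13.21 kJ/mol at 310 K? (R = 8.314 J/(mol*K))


Keq = exp(-dG0 * 1000 / (R * T))
Keq = exp(-(-13.21) * 1000 / (8.314 * 310))
Keq = 168.2481

168.2481


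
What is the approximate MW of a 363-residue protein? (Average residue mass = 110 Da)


MW = n_residues * 110 Da
MW = 363 * 110
MW = 39930 Da

39930 Da


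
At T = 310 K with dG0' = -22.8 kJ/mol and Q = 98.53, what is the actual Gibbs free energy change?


dG = dG0' + RT * ln(Q) / 1000
dG = -22.8 + 8.314 * 310 * ln(98.53) / 1000
dG = -10.9691 kJ/mol

-10.9691 kJ/mol


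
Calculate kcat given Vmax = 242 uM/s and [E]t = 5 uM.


kcat = Vmax / [E]t
kcat = 242 / 5
kcat = 48.4 s^-1

48.4 s^-1


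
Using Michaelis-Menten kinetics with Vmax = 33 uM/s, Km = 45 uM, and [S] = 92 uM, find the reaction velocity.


v = Vmax * [S] / (Km + [S])
v = 33 * 92 / (45 + 92)
v = 22.1606 uM/s

22.1606 uM/s
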